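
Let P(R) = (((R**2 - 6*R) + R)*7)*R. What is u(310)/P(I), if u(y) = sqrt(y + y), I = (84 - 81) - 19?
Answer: -sqrt(155)/18816 ≈ -0.00066167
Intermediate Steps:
I = -16 (I = 3 - 19 = -16)
u(y) = sqrt(2)*sqrt(y) (u(y) = sqrt(2*y) = sqrt(2)*sqrt(y))
P(R) = R*(-35*R + 7*R**2) (P(R) = ((R**2 - 5*R)*7)*R = (-35*R + 7*R**2)*R = R*(-35*R + 7*R**2))
u(310)/P(I) = (sqrt(2)*sqrt(310))/((7*(-16)**2*(-5 - 16))) = (2*sqrt(155))/((7*256*(-21))) = (2*sqrt(155))/(-37632) = (2*sqrt(155))*(-1/37632) = -sqrt(155)/18816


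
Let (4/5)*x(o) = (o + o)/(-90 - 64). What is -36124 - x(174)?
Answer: -5562661/154 ≈ -36121.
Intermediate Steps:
x(o) = -5*o/308 (x(o) = 5*((o + o)/(-90 - 64))/4 = 5*((2*o)/(-154))/4 = 5*((2*o)*(-1/154))/4 = 5*(-o/77)/4 = -5*o/308)
-36124 - x(174) = -36124 - (-5)*174/308 = -36124 - 1*(-435/154) = -36124 + 435/154 = -5562661/154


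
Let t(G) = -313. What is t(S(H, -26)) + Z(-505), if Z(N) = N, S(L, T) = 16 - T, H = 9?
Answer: -818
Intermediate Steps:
t(S(H, -26)) + Z(-505) = -313 - 505 = -818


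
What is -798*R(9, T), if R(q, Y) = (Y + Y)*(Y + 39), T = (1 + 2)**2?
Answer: -689472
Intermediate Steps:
T = 9 (T = 3**2 = 9)
R(q, Y) = 2*Y*(39 + Y) (R(q, Y) = (2*Y)*(39 + Y) = 2*Y*(39 + Y))
-798*R(9, T) = -1596*9*(39 + 9) = -1596*9*48 = -798*864 = -689472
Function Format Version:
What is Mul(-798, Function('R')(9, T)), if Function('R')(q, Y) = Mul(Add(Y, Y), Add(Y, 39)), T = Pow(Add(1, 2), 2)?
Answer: -689472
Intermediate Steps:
T = 9 (T = Pow(3, 2) = 9)
Function('R')(q, Y) = Mul(2, Y, Add(39, Y)) (Function('R')(q, Y) = Mul(Mul(2, Y), Add(39, Y)) = Mul(2, Y, Add(39, Y)))
Mul(-798, Function('R')(9, T)) = Mul(-798, Mul(2, 9, Add(39, 9))) = Mul(-798, Mul(2, 9, 48)) = Mul(-798, 864) = -689472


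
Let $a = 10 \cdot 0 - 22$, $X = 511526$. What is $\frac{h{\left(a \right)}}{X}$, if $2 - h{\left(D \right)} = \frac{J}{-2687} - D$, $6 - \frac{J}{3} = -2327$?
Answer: $- \frac{46741}{1374470362} \approx -3.4007 \cdot 10^{-5}$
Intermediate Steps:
$J = 6999$ ($J = 18 - -6981 = 18 + 6981 = 6999$)
$a = -22$ ($a = 0 - 22 = -22$)
$h{\left(D \right)} = \frac{12373}{2687} + D$ ($h{\left(D \right)} = 2 - \left(\frac{6999}{-2687} - D\right) = 2 - \left(6999 \left(- \frac{1}{2687}\right) - D\right) = 2 - \left(- \frac{6999}{2687} - D\right) = 2 + \left(\frac{6999}{2687} + D\right) = \frac{12373}{2687} + D$)
$\frac{h{\left(a \right)}}{X} = \frac{\frac{12373}{2687} - 22}{511526} = \left(- \frac{46741}{2687}\right) \frac{1}{511526} = - \frac{46741}{1374470362}$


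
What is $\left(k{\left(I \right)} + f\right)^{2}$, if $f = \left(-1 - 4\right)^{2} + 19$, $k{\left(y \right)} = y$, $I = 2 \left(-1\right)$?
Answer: $1764$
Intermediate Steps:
$I = -2$
$f = 44$ ($f = \left(-5\right)^{2} + 19 = 25 + 19 = 44$)
$\left(k{\left(I \right)} + f\right)^{2} = \left(-2 + 44\right)^{2} = 42^{2} = 1764$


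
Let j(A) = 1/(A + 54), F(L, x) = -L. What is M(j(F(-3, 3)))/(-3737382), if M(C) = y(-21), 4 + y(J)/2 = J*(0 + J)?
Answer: -437/1868691 ≈ -0.00023385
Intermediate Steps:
y(J) = -8 + 2*J**2 (y(J) = -8 + 2*(J*(0 + J)) = -8 + 2*(J*J) = -8 + 2*J**2)
j(A) = 1/(54 + A)
M(C) = 874 (M(C) = -8 + 2*(-21)**2 = -8 + 2*441 = -8 + 882 = 874)
M(j(F(-3, 3)))/(-3737382) = 874/(-3737382) = 874*(-1/3737382) = -437/1868691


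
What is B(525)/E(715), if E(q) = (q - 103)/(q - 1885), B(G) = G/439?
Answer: -34125/14926 ≈ -2.2863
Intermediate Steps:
B(G) = G/439 (B(G) = G*(1/439) = G/439)
E(q) = (-103 + q)/(-1885 + q)
B(525)/E(715) = ((1/439)*525)/(((-103 + 715)/(-1885 + 715))) = 525/(439*((612/(-1170)))) = 525/(439*((-1/1170*612))) = 525/(439*(-34/65)) = (525/439)*(-65/34) = -34125/14926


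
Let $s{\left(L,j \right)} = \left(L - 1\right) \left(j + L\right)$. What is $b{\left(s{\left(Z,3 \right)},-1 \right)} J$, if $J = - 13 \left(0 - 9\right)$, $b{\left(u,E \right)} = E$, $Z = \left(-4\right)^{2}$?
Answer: $-117$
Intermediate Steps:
$Z = 16$
$s{\left(L,j \right)} = \left(-1 + L\right) \left(L + j\right)$
$J = 117$ ($J = \left(-13\right) \left(-9\right) = 117$)
$b{\left(s{\left(Z,3 \right)},-1 \right)} J = \left(-1\right) 117 = -117$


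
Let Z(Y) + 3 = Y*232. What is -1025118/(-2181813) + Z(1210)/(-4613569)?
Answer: 1372326875407/3355314940199 ≈ 0.40900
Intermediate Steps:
Z(Y) = -3 + 232*Y (Z(Y) = -3 + Y*232 = -3 + 232*Y)
-1025118/(-2181813) + Z(1210)/(-4613569) = -1025118/(-2181813) + (-3 + 232*1210)/(-4613569) = -1025118*(-1/2181813) + (-3 + 280720)*(-1/4613569) = 341706/727271 + 280717*(-1/4613569) = 341706/727271 - 280717/4613569 = 1372326875407/3355314940199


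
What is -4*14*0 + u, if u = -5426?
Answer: -5426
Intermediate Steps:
-4*14*0 + u = -4*14*0 - 5426 = -56*0 - 5426 = 0 - 5426 = -5426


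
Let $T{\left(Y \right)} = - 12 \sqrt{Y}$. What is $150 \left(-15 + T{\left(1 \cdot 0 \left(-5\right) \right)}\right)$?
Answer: $-2250$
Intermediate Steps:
$150 \left(-15 + T{\left(1 \cdot 0 \left(-5\right) \right)}\right) = 150 \left(-15 - 12 \sqrt{1 \cdot 0 \left(-5\right)}\right) = 150 \left(-15 - 12 \sqrt{0 \left(-5\right)}\right) = 150 \left(-15 - 12 \sqrt{0}\right) = 150 \left(-15 - 0\right) = 150 \left(-15 + 0\right) = 150 \left(-15\right) = -2250$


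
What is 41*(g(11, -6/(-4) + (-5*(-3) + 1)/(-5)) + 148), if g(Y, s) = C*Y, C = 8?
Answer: 9676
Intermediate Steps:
g(Y, s) = 8*Y
41*(g(11, -6/(-4) + (-5*(-3) + 1)/(-5)) + 148) = 41*(8*11 + 148) = 41*(88 + 148) = 41*236 = 9676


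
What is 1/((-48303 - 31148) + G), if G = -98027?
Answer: -1/177478 ≈ -5.6345e-6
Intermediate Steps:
1/((-48303 - 31148) + G) = 1/((-48303 - 31148) - 98027) = 1/(-79451 - 98027) = 1/(-177478) = -1/177478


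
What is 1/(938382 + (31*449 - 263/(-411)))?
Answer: 411/391395974 ≈ 1.0501e-6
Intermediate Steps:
1/(938382 + (31*449 - 263/(-411))) = 1/(938382 + (13919 - 263*(-1/411))) = 1/(938382 + (13919 + 263/411)) = 1/(938382 + 5720972/411) = 1/(391395974/411) = 411/391395974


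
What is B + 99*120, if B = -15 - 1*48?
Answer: 11817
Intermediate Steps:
B = -63 (B = -15 - 48 = -63)
B + 99*120 = -63 + 99*120 = -63 + 11880 = 11817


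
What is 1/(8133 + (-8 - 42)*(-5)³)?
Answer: 1/14383 ≈ 6.9526e-5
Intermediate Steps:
1/(8133 + (-8 - 42)*(-5)³) = 1/(8133 - 50*(-125)) = 1/(8133 + 6250) = 1/14383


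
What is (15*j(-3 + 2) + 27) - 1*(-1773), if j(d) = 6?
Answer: 1890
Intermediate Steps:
(15*j(-3 + 2) + 27) - 1*(-1773) = (15*6 + 27) - 1*(-1773) = (90 + 27) + 1773 = 117 + 1773 = 1890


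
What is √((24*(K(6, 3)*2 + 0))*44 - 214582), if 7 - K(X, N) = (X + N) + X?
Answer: I*√231478 ≈ 481.12*I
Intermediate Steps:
K(X, N) = 7 - N - 2*X (K(X, N) = 7 - ((X + N) + X) = 7 - ((N + X) + X) = 7 - (N + 2*X) = 7 + (-N - 2*X) = 7 - N - 2*X)
√((24*(K(6, 3)*2 + 0))*44 - 214582) = √((24*((7 - 1*3 - 2*6)*2 + 0))*44 - 214582) = √((24*((7 - 3 - 12)*2 + 0))*44 - 214582) = √((24*(-8*2 + 0))*44 - 214582) = √((24*(-16 + 0))*44 - 214582) = √((24*(-16))*44 - 214582) = √(-384*44 - 214582) = √(-16896 - 214582) = √(-231478) = I*√231478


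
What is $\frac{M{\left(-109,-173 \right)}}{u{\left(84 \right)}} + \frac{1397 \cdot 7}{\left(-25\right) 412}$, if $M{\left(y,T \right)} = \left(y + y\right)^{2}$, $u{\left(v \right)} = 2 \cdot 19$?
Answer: $\frac{244562799}{195700} \approx 1249.7$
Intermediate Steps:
$u{\left(v \right)} = 38$
$M{\left(y,T \right)} = 4 y^{2}$ ($M{\left(y,T \right)} = \left(2 y\right)^{2} = 4 y^{2}$)
$\frac{M{\left(-109,-173 \right)}}{u{\left(84 \right)}} + \frac{1397 \cdot 7}{\left(-25\right) 412} = \frac{4 \left(-109\right)^{2}}{38} + \frac{1397 \cdot 7}{\left(-25\right) 412} = 4 \cdot 11881 \cdot \frac{1}{38} + \frac{9779}{-10300} = 47524 \cdot \frac{1}{38} + 9779 \left(- \frac{1}{10300}\right) = \frac{23762}{19} - \frac{9779}{10300} = \frac{244562799}{195700}$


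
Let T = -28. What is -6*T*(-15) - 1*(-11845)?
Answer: 9325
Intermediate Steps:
-6*T*(-15) - 1*(-11845) = -6*(-28)*(-15) - 1*(-11845) = 168*(-15) + 11845 = -2520 + 11845 = 9325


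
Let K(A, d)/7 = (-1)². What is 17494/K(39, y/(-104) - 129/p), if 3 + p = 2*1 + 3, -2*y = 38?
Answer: 17494/7 ≈ 2499.1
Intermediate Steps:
y = -19 (y = -½*38 = -19)
p = 2 (p = -3 + (2*1 + 3) = -3 + (2 + 3) = -3 + 5 = 2)
K(A, d) = 7 (K(A, d) = 7*(-1)² = 7*1 = 7)
17494/K(39, y/(-104) - 129/p) = 17494/7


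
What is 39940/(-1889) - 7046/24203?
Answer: -979977714/45719467 ≈ -21.435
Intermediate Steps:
39940/(-1889) - 7046/24203 = 39940*(-1/1889) - 7046*1/24203 = -39940/1889 - 7046/24203 = -979977714/45719467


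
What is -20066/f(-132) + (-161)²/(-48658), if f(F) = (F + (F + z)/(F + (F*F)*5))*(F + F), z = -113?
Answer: -619356441307/558723318938 ≈ -1.1085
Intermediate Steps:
f(F) = 2*F*(F + (-113 + F)/(F + 5*F²)) (f(F) = (F + (F - 113)/(F + (F*F)*5))*(F + F) = (F + (-113 + F)/(F + F²*5))*(2*F) = (F + (-113 + F)/(F + 5*F²))*(2*F) = 2*F*(F + (-113 + F)/(F + 5*F²)))
-20066/f(-132) + (-161)²/(-48658) = -20066*(1 + 5*(-132))/(2*(-113 - 132 + (-132)² + 5*(-132)³)) + (-161)²/(-48658) = -20066*(1 - 660)/(2*(-113 - 132 + 17424 + 5*(-2299968))) + 25921*(-1/48658) = -20066*(-659/(2*(-113 - 132 + 17424 - 11499840))) - 25921/48658 = -20066/(2*(-1/659)*(-11482661)) - 25921/48658 = -20066/22965322/659 - 25921/48658 = -20066*659/22965322 - 25921/48658 = -6611747/11482661 - 25921/48658 = -619356441307/558723318938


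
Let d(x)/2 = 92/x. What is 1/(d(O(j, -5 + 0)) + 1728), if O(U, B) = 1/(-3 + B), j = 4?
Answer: 1/256 ≈ 0.0039063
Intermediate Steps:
d(x) = 184/x (d(x) = 2*(92/x) = 184/x)
1/(d(O(j, -5 + 0)) + 1728) = 1/(184/(1/(-3 + (-5 + 0))) + 1728) = 1/(184/(1/(-3 - 5)) + 1728) = 1/(184/(1/(-8)) + 1728) = 1/(184/(-1/8) + 1728) = 1/(184*(-8) + 1728) = 1/(-1472 + 1728) = 1/256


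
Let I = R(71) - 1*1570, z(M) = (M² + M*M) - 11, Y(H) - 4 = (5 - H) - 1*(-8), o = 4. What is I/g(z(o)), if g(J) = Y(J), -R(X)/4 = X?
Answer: 927/2 ≈ 463.50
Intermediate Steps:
Y(H) = 17 - H (Y(H) = 4 + ((5 - H) - 1*(-8)) = 4 + ((5 - H) + 8) = 4 + (13 - H) = 17 - H)
R(X) = -4*X
z(M) = -11 + 2*M² (z(M) = (M² + M²) - 11 = 2*M² - 11 = -11 + 2*M²)
g(J) = 17 - J
I = -1854 (I = -4*71 - 1*1570 = -284 - 1570 = -1854)
I/g(z(o)) = -1854/(17 - (-11 + 2*4²)) = -1854/(17 - (-11 + 2*16)) = -1854/(17 - (-11 + 32)) = -1854/(17 - 1*21) = -1854/(17 - 21) = -1854/(-4) = -1854*(-¼) = 927/2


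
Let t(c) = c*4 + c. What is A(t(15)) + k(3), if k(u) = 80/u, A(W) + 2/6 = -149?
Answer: -368/3 ≈ -122.67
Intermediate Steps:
t(c) = 5*c (t(c) = 4*c + c = 5*c)
A(W) = -448/3 (A(W) = -1/3 - 149 = -448/3)
A(t(15)) + k(3) = -448/3 + 80/3 = -368/3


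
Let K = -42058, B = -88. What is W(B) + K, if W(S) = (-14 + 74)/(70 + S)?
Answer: -126184/3 ≈ -42061.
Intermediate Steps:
W(S) = 60/(70 + S)
W(B) + K = 60/(70 - 88) - 42058 = 60/(-18) - 42058 = 60*(-1/18) - 42058 = -10/3 - 42058 = -126184/3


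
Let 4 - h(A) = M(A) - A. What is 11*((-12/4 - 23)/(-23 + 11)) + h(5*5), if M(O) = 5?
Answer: 287/6 ≈ 47.833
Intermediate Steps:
h(A) = -1 + A (h(A) = 4 - (5 - A) = 4 + (-5 + A) = -1 + A)
11*((-12/4 - 23)/(-23 + 11)) + h(5*5) = 11*((-12/4 - 23)/(-23 + 11)) + (-1 + 5*5) = 11*((-12*¼ - 23)/(-12)) + (-1 + 25) = 11*((-3 - 23)*(-1/12)) + 24 = 11*(-26*(-1/12)) + 24 = 11*(13/6) + 24 = 143/6 + 24 = 287/6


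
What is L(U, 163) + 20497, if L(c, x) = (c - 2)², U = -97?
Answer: 30298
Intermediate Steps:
L(c, x) = (-2 + c)²
L(U, 163) + 20497 = (-2 - 97)² + 20497 = (-99)² + 20497 = 9801 + 20497 = 30298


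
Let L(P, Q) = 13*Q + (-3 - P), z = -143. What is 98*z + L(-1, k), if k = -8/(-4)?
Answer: -13990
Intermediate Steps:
k = 2 (k = -8*(-¼) = 2)
L(P, Q) = -3 - P + 13*Q
98*z + L(-1, k) = 98*(-143) + (-3 - 1*(-1) + 13*2) = -14014 + (-3 + 1 + 26) = -14014 + 24 = -13990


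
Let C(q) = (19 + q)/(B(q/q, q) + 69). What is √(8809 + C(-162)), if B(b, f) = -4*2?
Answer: √32769566/61 ≈ 93.844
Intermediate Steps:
B(b, f) = -8
C(q) = 19/61 + q/61 (C(q) = (19 + q)/(-8 + 69) = (19 + q)/61 = (19 + q)*(1/61) = 19/61 + q/61)
√(8809 + C(-162)) = √(8809 + (19/61 + (1/61)*(-162))) = √(8809 + (19/61 - 162/61)) = √(8809 - 143/61) = √(537206/61) = √32769566/61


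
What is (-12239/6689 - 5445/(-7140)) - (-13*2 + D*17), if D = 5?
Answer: -191251533/3183964 ≈ -60.067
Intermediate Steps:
(-12239/6689 - 5445/(-7140)) - (-13*2 + D*17) = (-12239/6689 - 5445/(-7140)) - (-13*2 + 5*17) = (-12239*1/6689 - 5445*(-1/7140)) - (-26 + 85) = (-12239/6689 + 363/476) - 1*59 = -3397657/3183964 - 59 = -191251533/3183964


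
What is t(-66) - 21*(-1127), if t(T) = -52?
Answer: 23615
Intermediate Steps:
t(-66) - 21*(-1127) = -52 - 21*(-1127) = -52 + 23667 = 23615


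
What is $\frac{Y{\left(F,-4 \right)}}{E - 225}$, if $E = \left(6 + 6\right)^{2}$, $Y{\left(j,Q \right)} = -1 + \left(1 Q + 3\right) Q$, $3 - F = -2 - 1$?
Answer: $- \frac{1}{27} \approx -0.037037$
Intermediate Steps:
$F = 6$ ($F = 3 - \left(-2 - 1\right) = 3 - -3 = 3 + 3 = 6$)
$Y{\left(j,Q \right)} = -1 + Q \left(3 + Q\right)$ ($Y{\left(j,Q \right)} = -1 + \left(Q + 3\right) Q = -1 + \left(3 + Q\right) Q = -1 + Q \left(3 + Q\right)$)
$E = 144$ ($E = 12^{2} = 144$)
$\frac{Y{\left(F,-4 \right)}}{E - 225} = \frac{-1 + \left(-4\right)^{2} + 3 \left(-4\right)}{144 - 225} = \frac{-1 + 16 - 12}{-81} = 3 \left(- \frac{1}{81}\right) = - \frac{1}{27}$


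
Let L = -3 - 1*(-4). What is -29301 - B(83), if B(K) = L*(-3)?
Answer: -29298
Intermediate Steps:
L = 1 (L = -3 + 4 = 1)
B(K) = -3 (B(K) = 1*(-3) = -3)
-29301 - B(83) = -29301 - 1*(-3) = -29301 + 3 = -29298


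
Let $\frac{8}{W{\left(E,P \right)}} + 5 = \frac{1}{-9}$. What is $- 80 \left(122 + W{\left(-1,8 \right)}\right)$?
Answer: $- \frac{221600}{23} \approx -9634.8$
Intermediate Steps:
$W{\left(E,P \right)} = - \frac{36}{23}$ ($W{\left(E,P \right)} = \frac{8}{-5 + \frac{1}{-9}} = \frac{8}{-5 - \frac{1}{9}} = \frac{8}{- \frac{46}{9}} = 8 \left(- \frac{9}{46}\right) = - \frac{36}{23}$)
$- 80 \left(122 + W{\left(-1,8 \right)}\right) = - 80 \left(122 - \frac{36}{23}\right) = \left(-80\right) \frac{2770}{23} = - \frac{221600}{23}$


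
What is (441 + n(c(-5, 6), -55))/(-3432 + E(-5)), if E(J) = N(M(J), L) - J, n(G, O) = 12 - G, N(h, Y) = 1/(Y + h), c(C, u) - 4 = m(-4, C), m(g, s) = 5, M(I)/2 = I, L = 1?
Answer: -999/7711 ≈ -0.12956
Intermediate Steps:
M(I) = 2*I
c(C, u) = 9 (c(C, u) = 4 + 5 = 9)
E(J) = 1/(1 + 2*J) - J
(441 + n(c(-5, 6), -55))/(-3432 + E(-5)) = (441 + (12 - 1*9))/(-3432 + (1/(1 + 2*(-5)) - 1*(-5))) = (441 + (12 - 9))/(-3432 + (1/(1 - 10) + 5)) = (441 + 3)/(-3432 + (1/(-9) + 5)) = 444/(-3432 + (-1/9 + 5)) = 444/(-3432 + 44/9) = 444/(-30844/9) = 444*(-9/30844) = -999/7711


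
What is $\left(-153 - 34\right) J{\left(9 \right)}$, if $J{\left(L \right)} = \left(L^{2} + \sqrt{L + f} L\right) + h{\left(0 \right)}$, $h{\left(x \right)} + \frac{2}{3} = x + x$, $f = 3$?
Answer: $- \frac{45067}{3} - 3366 \sqrt{3} \approx -20852.0$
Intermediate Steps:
$h{\left(x \right)} = - \frac{2}{3} + 2 x$ ($h{\left(x \right)} = - \frac{2}{3} + \left(x + x\right) = - \frac{2}{3} + 2 x$)
$J{\left(L \right)} = - \frac{2}{3} + L^{2} + L \sqrt{3 + L}$ ($J{\left(L \right)} = \left(L^{2} + \sqrt{L + 3} L\right) + \left(- \frac{2}{3} + 2 \cdot 0\right) = \left(L^{2} + \sqrt{3 + L} L\right) + \left(- \frac{2}{3} + 0\right) = \left(L^{2} + L \sqrt{3 + L}\right) - \frac{2}{3} = - \frac{2}{3} + L^{2} + L \sqrt{3 + L}$)
$\left(-153 - 34\right) J{\left(9 \right)} = \left(-153 - 34\right) \left(- \frac{2}{3} + 9^{2} + 9 \sqrt{3 + 9}\right) = - 187 \left(- \frac{2}{3} + 81 + 9 \sqrt{12}\right) = - 187 \left(- \frac{2}{3} + 81 + 9 \cdot 2 \sqrt{3}\right) = - 187 \left(- \frac{2}{3} + 81 + 18 \sqrt{3}\right) = - 187 \left(\frac{241}{3} + 18 \sqrt{3}\right) = - \frac{45067}{3} - 3366 \sqrt{3}$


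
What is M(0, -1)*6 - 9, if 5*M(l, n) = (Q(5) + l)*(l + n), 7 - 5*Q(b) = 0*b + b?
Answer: -237/25 ≈ -9.4800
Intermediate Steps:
Q(b) = 7/5 - b/5 (Q(b) = 7/5 - (0*b + b)/5 = 7/5 - (0 + b)/5 = 7/5 - b/5)
M(l, n) = (2/5 + l)*(l + n)/5 (M(l, n) = (((7/5 - 1/5*5) + l)*(l + n))/5 = (((7/5 - 1) + l)*(l + n))/5 = ((2/5 + l)*(l + n))/5 = (2/5 + l)*(l + n)/5)
M(0, -1)*6 - 9 = ((1/5)*0**2 + (2/25)*0 + (2/25)*(-1) + (1/5)*0*(-1))*6 - 9 = ((1/5)*0 + 0 - 2/25 + 0)*6 - 9 = (0 + 0 - 2/25 + 0)*6 - 9 = -2/25*6 - 9 = -12/25 - 9 = -237/25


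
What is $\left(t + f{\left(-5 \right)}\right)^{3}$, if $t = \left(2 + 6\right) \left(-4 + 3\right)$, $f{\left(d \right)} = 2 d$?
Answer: $-5832$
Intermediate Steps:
$t = -8$ ($t = 8 \left(-1\right) = -8$)
$\left(t + f{\left(-5 \right)}\right)^{3} = \left(-8 + 2 \left(-5\right)\right)^{3} = \left(-8 - 10\right)^{3} = \left(-18\right)^{3} = -5832$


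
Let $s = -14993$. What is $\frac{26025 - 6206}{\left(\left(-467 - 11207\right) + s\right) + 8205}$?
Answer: $- \frac{19819}{18462} \approx -1.0735$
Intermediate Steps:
$\frac{26025 - 6206}{\left(\left(-467 - 11207\right) + s\right) + 8205} = \frac{26025 - 6206}{\left(\left(-467 - 11207\right) - 14993\right) + 8205} = \frac{19819}{\left(-11674 - 14993\right) + 8205} = \frac{19819}{-26667 + 8205} = \frac{19819}{-18462} = 19819 \left(- \frac{1}{18462}\right) = - \frac{19819}{18462}$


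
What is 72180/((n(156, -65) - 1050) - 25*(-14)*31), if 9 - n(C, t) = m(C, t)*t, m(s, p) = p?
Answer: 18045/1396 ≈ 12.926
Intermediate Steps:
n(C, t) = 9 - t² (n(C, t) = 9 - t*t = 9 - t²)
72180/((n(156, -65) - 1050) - 25*(-14)*31) = 72180/(((9 - 1*(-65)²) - 1050) - 25*(-14)*31) = 72180/(((9 - 1*4225) - 1050) + 350*31) = 72180/(((9 - 4225) - 1050) + 10850) = 72180/((-4216 - 1050) + 10850) = 72180/(-5266 + 10850) = 72180/5584 = 72180*(1/5584) = 18045/1396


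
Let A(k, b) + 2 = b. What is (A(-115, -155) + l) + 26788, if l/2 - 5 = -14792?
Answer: -2943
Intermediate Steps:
l = -29574 (l = 10 + 2*(-14792) = 10 - 29584 = -29574)
A(k, b) = -2 + b
(A(-115, -155) + l) + 26788 = ((-2 - 155) - 29574) + 26788 = (-157 - 29574) + 26788 = -29731 + 26788 = -2943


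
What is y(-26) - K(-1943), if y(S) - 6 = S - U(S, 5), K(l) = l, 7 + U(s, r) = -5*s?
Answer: 1800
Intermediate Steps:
U(s, r) = -7 - 5*s
y(S) = 13 + 6*S (y(S) = 6 + (S - (-7 - 5*S)) = 6 + (S + (7 + 5*S)) = 6 + (7 + 6*S) = 13 + 6*S)
y(-26) - K(-1943) = (13 + 6*(-26)) - 1*(-1943) = (13 - 156) + 1943 = -143 + 1943 = 1800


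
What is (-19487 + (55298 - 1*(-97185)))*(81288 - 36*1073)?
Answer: 5673609360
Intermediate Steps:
(-19487 + (55298 - 1*(-97185)))*(81288 - 36*1073) = (-19487 + (55298 + 97185))*(81288 - 38628) = (-19487 + 152483)*42660 = 132996*42660 = 5673609360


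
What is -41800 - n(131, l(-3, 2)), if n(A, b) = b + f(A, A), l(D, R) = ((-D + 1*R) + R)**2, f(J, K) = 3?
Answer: -41852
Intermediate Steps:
l(D, R) = (-D + 2*R)**2 (l(D, R) = ((-D + R) + R)**2 = ((R - D) + R)**2 = (-D + 2*R)**2)
n(A, b) = 3 + b (n(A, b) = b + 3 = 3 + b)
-41800 - n(131, l(-3, 2)) = -41800 - (3 + (-3 - 2*2)**2) = -41800 - (3 + (-3 - 4)**2) = -41800 - (3 + (-7)**2) = -41800 - (3 + 49) = -41800 - 1*52 = -41800 - 52 = -41852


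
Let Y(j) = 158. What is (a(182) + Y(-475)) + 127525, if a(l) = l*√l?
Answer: 127683 + 182*√182 ≈ 1.3014e+5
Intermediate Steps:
a(l) = l^(3/2)
(a(182) + Y(-475)) + 127525 = (182^(3/2) + 158) + 127525 = (182*√182 + 158) + 127525 = (158 + 182*√182) + 127525 = 127683 + 182*√182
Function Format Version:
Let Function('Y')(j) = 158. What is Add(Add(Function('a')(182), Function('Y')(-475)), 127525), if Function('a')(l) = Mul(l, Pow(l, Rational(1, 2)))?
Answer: Add(127683, Mul(182, Pow(182, Rational(1, 2)))) ≈ 1.3014e+5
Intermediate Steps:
Function('a')(l) = Pow(l, Rational(3, 2))
Add(Add(Function('a')(182), Function('Y')(-475)), 127525) = Add(Add(Pow(182, Rational(3, 2)), 158), 127525) = Add(Add(Mul(182, Pow(182, Rational(1, 2))), 158), 127525) = Add(Add(158, Mul(182, Pow(182, Rational(1, 2)))), 127525) = Add(127683, Mul(182, Pow(182, Rational(1, 2))))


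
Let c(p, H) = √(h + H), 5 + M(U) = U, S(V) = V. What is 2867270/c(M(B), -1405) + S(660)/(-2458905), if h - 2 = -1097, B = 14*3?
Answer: -44/163927 - 286727*I/5 ≈ -0.00026841 - 57345.0*I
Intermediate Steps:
B = 42
h = -1095 (h = 2 - 1097 = -1095)
M(U) = -5 + U
c(p, H) = √(-1095 + H)
2867270/c(M(B), -1405) + S(660)/(-2458905) = 2867270/(√(-1095 - 1405)) + 660/(-2458905) = 2867270/(√(-2500)) + 660*(-1/2458905) = 2867270/((50*I)) - 44/163927 = 2867270*(-I/50) - 44/163927 = -286727*I/5 - 44/163927 = -44/163927 - 286727*I/5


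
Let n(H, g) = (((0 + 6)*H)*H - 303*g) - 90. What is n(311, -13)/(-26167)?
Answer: -584175/26167 ≈ -22.325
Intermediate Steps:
n(H, g) = -90 - 303*g + 6*H² (n(H, g) = ((6*H)*H - 303*g) - 90 = (6*H² - 303*g) - 90 = (-303*g + 6*H²) - 90 = -90 - 303*g + 6*H²)
n(311, -13)/(-26167) = (-90 - 303*(-13) + 6*311²)/(-26167) = (-90 + 3939 + 6*96721)*(-1/26167) = (-90 + 3939 + 580326)*(-1/26167) = 584175*(-1/26167) = -584175/26167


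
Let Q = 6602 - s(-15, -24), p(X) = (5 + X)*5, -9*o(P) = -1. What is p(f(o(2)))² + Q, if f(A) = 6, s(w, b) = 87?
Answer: 9540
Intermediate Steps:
o(P) = ⅑ (o(P) = -⅑*(-1) = ⅑)
p(X) = 25 + 5*X
Q = 6515 (Q = 6602 - 1*87 = 6602 - 87 = 6515)
p(f(o(2)))² + Q = (25 + 5*6)² + 6515 = (25 + 30)² + 6515 = 55² + 6515 = 3025 + 6515 = 9540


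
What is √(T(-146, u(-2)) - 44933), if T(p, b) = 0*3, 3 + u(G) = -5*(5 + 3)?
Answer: 7*I*√917 ≈ 211.97*I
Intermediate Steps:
u(G) = -43 (u(G) = -3 - 5*(5 + 3) = -3 - 5*8 = -3 - 40 = -43)
T(p, b) = 0
√(T(-146, u(-2)) - 44933) = √(0 - 44933) = √(-44933) = 7*I*√917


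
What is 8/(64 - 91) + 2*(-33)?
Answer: -1790/27 ≈ -66.296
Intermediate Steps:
8/(64 - 91) + 2*(-33) = 8/(-27) - 66 = -1/27*8 - 66 = -8/27 - 66 = -1790/27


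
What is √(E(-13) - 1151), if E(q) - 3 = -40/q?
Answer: 122*I*√13/13 ≈ 33.837*I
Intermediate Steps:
E(q) = 3 - 40/q
√(E(-13) - 1151) = √((3 - 40/(-13)) - 1151) = √((3 - 40*(-1/13)) - 1151) = √((3 + 40/13) - 1151) = √(79/13 - 1151) = √(-14884/13) = 122*I*√13/13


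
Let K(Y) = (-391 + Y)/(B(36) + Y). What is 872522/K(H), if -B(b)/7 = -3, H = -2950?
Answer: 2555616938/3341 ≈ 7.6493e+5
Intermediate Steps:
B(b) = 21 (B(b) = -7*(-3) = 21)
K(Y) = (-391 + Y)/(21 + Y)
872522/K(H) = 872522/(((-391 - 2950)/(21 - 2950))) = 872522/((-3341/(-2929))) = 872522/((-1/2929*(-3341))) = 872522/(3341/2929) = 872522*(2929/3341) = 2555616938/3341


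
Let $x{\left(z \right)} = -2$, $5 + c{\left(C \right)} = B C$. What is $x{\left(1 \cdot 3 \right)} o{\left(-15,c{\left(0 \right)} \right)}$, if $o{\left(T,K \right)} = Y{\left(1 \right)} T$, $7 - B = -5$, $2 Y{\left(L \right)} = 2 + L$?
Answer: $45$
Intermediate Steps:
$Y{\left(L \right)} = 1 + \frac{L}{2}$ ($Y{\left(L \right)} = \frac{2 + L}{2} = 1 + \frac{L}{2}$)
$B = 12$ ($B = 7 - -5 = 7 + 5 = 12$)
$c{\left(C \right)} = -5 + 12 C$
$o{\left(T,K \right)} = \frac{3 T}{2}$ ($o{\left(T,K \right)} = \left(1 + \frac{1}{2} \cdot 1\right) T = \left(1 + \frac{1}{2}\right) T = \frac{3 T}{2}$)
$x{\left(1 \cdot 3 \right)} o{\left(-15,c{\left(0 \right)} \right)} = - 2 \cdot \frac{3}{2} \left(-15\right) = \left(-2\right) \left(- \frac{45}{2}\right) = 45$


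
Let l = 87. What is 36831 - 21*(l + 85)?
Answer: 33219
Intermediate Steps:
36831 - 21*(l + 85) = 36831 - 21*(87 + 85) = 36831 - 21*172 = 36831 - 1*3612 = 36831 - 3612 = 33219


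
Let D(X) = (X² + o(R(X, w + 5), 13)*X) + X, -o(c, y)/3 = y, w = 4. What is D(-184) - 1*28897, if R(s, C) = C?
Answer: 11951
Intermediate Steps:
o(c, y) = -3*y
D(X) = X² - 38*X (D(X) = (X² + (-3*13)*X) + X = (X² - 39*X) + X = X² - 38*X)
D(-184) - 1*28897 = -184*(-38 - 184) - 1*28897 = -184*(-222) - 28897 = 40848 - 28897 = 11951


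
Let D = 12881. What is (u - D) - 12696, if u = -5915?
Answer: -31492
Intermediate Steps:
(u - D) - 12696 = (-5915 - 1*12881) - 12696 = (-5915 - 12881) - 12696 = -18796 - 12696 = -31492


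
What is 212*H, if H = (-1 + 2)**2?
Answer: 212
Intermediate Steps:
H = 1 (H = 1**2 = 1)
212*H = 212*1 = 212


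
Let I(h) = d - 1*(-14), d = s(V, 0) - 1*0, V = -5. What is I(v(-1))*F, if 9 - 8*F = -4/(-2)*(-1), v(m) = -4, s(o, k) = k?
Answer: 77/4 ≈ 19.250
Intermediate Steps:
d = 0 (d = 0 - 1*0 = 0 + 0 = 0)
I(h) = 14 (I(h) = 0 - 1*(-14) = 0 + 14 = 14)
F = 11/8 (F = 9/8 - (-4/(-2))*(-1)/8 = 9/8 - (-4*(-½))*(-1)/8 = 9/8 - (-1)/4 = 9/8 - ⅛*(-2) = 9/8 + ¼ = 11/8 ≈ 1.3750)
I(v(-1))*F = 14*(11/8) = 77/4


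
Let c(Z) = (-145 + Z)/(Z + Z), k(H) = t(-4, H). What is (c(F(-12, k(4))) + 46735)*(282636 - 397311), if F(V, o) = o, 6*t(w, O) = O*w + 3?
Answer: -139443997275/26 ≈ -5.3632e+9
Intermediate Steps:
t(w, O) = 1/2 + O*w/6 (t(w, O) = (O*w + 3)/6 = (3 + O*w)/6 = 1/2 + O*w/6)
k(H) = 1/2 - 2*H/3 (k(H) = 1/2 + (1/6)*H*(-4) = 1/2 - 2*H/3)
c(Z) = (-145 + Z)/(2*Z) (c(Z) = (-145 + Z)/((2*Z)) = (-145 + Z)*(1/(2*Z)) = (-145 + Z)/(2*Z))
(c(F(-12, k(4))) + 46735)*(282636 - 397311) = ((-145 + (1/2 - 2/3*4))/(2*(1/2 - 2/3*4)) + 46735)*(282636 - 397311) = ((-145 + (1/2 - 8/3))/(2*(1/2 - 8/3)) + 46735)*(-114675) = ((-145 - 13/6)/(2*(-13/6)) + 46735)*(-114675) = ((1/2)*(-6/13)*(-883/6) + 46735)*(-114675) = (883/26 + 46735)*(-114675) = (1215993/26)*(-114675) = -139443997275/26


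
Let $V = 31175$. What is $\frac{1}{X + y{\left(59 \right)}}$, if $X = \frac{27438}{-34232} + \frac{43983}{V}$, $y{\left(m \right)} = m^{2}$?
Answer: $\frac{533591300}{1857756438503} \approx 0.00028722$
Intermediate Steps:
$X = \frac{325123203}{533591300}$ ($X = \frac{27438}{-34232} + \frac{43983}{31175} = 27438 \left(- \frac{1}{34232}\right) + 43983 \cdot \frac{1}{31175} = - \frac{13719}{17116} + \frac{43983}{31175} = \frac{325123203}{533591300} \approx 0.60931$)
$\frac{1}{X + y{\left(59 \right)}} = \frac{1}{\frac{325123203}{533591300} + 59^{2}} = \frac{1}{\frac{325123203}{533591300} + 3481} = \frac{1}{\frac{1857756438503}{533591300}} = \frac{533591300}{1857756438503}$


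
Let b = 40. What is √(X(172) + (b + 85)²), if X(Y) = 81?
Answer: √15706 ≈ 125.32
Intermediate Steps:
√(X(172) + (b + 85)²) = √(81 + (40 + 85)²) = √(81 + 125²) = √(81 + 15625) = √15706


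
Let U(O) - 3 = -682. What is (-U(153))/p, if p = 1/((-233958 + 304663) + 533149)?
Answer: 410016866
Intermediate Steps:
U(O) = -679 (U(O) = 3 - 682 = -679)
p = 1/603854 (p = 1/(70705 + 533149) = 1/603854 ≈ 1.6560e-6)
(-U(153))/p = (-1*(-679))/(1/603854) = 679*603854 = 410016866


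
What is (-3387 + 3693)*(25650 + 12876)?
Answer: 11788956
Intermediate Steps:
(-3387 + 3693)*(25650 + 12876) = 306*38526 = 11788956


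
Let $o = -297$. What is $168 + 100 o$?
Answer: $-29532$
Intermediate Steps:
$168 + 100 o = 168 + 100 \left(-297\right) = 168 - 29700 = -29532$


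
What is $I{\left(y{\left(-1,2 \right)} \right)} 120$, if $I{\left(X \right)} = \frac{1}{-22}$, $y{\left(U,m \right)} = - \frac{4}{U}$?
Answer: $- \frac{60}{11} \approx -5.4545$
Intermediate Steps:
$I{\left(X \right)} = - \frac{1}{22}$
$I{\left(y{\left(-1,2 \right)} \right)} 120 = \left(- \frac{1}{22}\right) 120 = - \frac{60}{11}$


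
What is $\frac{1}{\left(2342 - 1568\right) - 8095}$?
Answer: $- \frac{1}{7321} \approx -0.00013659$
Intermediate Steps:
$\frac{1}{\left(2342 - 1568\right) - 8095} = \frac{1}{774 - 8095} = \frac{1}{-7321} = - \frac{1}{7321}$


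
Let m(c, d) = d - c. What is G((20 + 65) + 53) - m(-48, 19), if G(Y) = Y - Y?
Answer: -67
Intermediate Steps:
G(Y) = 0
G((20 + 65) + 53) - m(-48, 19) = 0 - (19 - 1*(-48)) = 0 - (19 + 48) = 0 - 1*67 = 0 - 67 = -67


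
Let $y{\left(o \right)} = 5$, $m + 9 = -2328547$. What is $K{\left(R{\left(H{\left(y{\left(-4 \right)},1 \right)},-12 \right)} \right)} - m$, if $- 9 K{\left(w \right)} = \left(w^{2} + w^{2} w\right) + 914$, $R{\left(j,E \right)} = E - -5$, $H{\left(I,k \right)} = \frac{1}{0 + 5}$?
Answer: $\frac{20956384}{9} \approx 2.3285 \cdot 10^{6}$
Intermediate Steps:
$m = -2328556$ ($m = -9 - 2328547 = -2328556$)
$H{\left(I,k \right)} = \frac{1}{5}$
$R{\left(j,E \right)} = 5 + E$ ($R{\left(j,E \right)} = E + 5 = 5 + E$)
$K{\left(w \right)} = - \frac{914}{9} - \frac{w^{2}}{9} - \frac{w^{3}}{9}$ ($K{\left(w \right)} = - \frac{\left(w^{2} + w^{2} w\right) + 914}{9} = - \frac{\left(w^{2} + w^{3}\right) + 914}{9} = - \frac{914 + w^{2} + w^{3}}{9} = - \frac{914}{9} - \frac{w^{2}}{9} - \frac{w^{3}}{9}$)
$K{\left(R{\left(H{\left(y{\left(-4 \right)},1 \right)},-12 \right)} \right)} - m = \left(- \frac{914}{9} - \frac{\left(5 - 12\right)^{2}}{9} - \frac{\left(5 - 12\right)^{3}}{9}\right) - -2328556 = \left(- \frac{914}{9} - \frac{\left(-7\right)^{2}}{9} - \frac{\left(-7\right)^{3}}{9}\right) + 2328556 = \left(- \frac{914}{9} - \frac{49}{9} - - \frac{343}{9}\right) + 2328556 = \left(- \frac{914}{9} - \frac{49}{9} + \frac{343}{9}\right) + 2328556 = - \frac{620}{9} + 2328556 = \frac{20956384}{9}$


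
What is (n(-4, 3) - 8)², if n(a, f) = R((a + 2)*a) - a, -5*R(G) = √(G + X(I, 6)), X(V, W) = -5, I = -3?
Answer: (20 + √3)²/25 ≈ 18.891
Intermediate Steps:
R(G) = -√(-5 + G)/5 (R(G) = -√(G - 5)/5 = -√(-5 + G)/5)
n(a, f) = -a - √(-5 + a*(2 + a))/5 (n(a, f) = -√(-5 + (a + 2)*a)/5 - a = -√(-5 + (2 + a)*a)/5 - a = -√(-5 + a*(2 + a))/5 - a = -a - √(-5 + a*(2 + a))/5)
(n(-4, 3) - 8)² = ((-1*(-4) - √(-5 - 4*(2 - 4))/5) - 8)² = ((4 - √(-5 - 4*(-2))/5) - 8)² = ((4 - √(-5 + 8)/5) - 8)² = ((4 - √3/5) - 8)² = (-4 - √3/5)²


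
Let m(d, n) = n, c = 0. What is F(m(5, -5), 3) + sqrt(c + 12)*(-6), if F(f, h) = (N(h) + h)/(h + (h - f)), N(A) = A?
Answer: 6/11 - 12*sqrt(3) ≈ -20.239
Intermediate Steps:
F(f, h) = 2*h/(-f + 2*h) (F(f, h) = (h + h)/(h + (h - f)) = (2*h)/(-f + 2*h) = 2*h/(-f + 2*h))
F(m(5, -5), 3) + sqrt(c + 12)*(-6) = -2*3/(-5 - 2*3) + sqrt(0 + 12)*(-6) = -2*3/(-5 - 6) + sqrt(12)*(-6) = -2*3/(-11) + (2*sqrt(3))*(-6) = -2*3*(-1/11) - 12*sqrt(3) = 6/11 - 12*sqrt(3)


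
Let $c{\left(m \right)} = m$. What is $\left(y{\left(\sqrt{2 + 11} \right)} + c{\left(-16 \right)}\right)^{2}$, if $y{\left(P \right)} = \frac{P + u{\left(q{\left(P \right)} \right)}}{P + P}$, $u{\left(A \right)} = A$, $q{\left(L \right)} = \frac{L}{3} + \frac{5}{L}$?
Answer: $\frac{1394761}{6084} \approx 229.25$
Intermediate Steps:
$q{\left(L \right)} = \frac{5}{L} + \frac{L}{3}$ ($q{\left(L \right)} = L \frac{1}{3} + \frac{5}{L} = \frac{L}{3} + \frac{5}{L} = \frac{5}{L} + \frac{L}{3}$)
$y{\left(P \right)} = \frac{\frac{5}{P} + \frac{4 P}{3}}{2 P}$ ($y{\left(P \right)} = \frac{P + \left(\frac{5}{P} + \frac{P}{3}\right)}{P + P} = \frac{\frac{5}{P} + \frac{4 P}{3}}{2 P}$)
$\left(y{\left(\sqrt{2 + 11} \right)} + c{\left(-16 \right)}\right)^{2} = \left(\left(\frac{2}{3} + \frac{5}{2 \left(2 + 11\right)}\right) - 16\right)^{2} = \left(\left(\frac{2}{3} + \frac{5}{2 \cdot 13}\right) - 16\right)^{2} = \left(\left(\frac{2}{3} + \frac{5}{2} \cdot \frac{1}{13}\right) - 16\right)^{2} = \left(\left(\frac{2}{3} + \frac{5}{26}\right) - 16\right)^{2} = \left(\frac{67}{78} - 16\right)^{2} = \left(- \frac{1181}{78}\right)^{2} = \frac{1394761}{6084}$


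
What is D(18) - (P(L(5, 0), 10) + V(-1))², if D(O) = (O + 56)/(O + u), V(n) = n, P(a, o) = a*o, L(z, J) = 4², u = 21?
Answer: -985885/39 ≈ -25279.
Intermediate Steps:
L(z, J) = 16
D(O) = (56 + O)/(21 + O) (D(O) = (O + 56)/(O + 21) = (56 + O)/(21 + O))
D(18) - (P(L(5, 0), 10) + V(-1))² = (56 + 18)/(21 + 18) - (16*10 - 1)² = 74/39 - (160 - 1)² = (1/39)*74 - 1*159² = 74/39 - 1*25281 = 74/39 - 25281 = -985885/39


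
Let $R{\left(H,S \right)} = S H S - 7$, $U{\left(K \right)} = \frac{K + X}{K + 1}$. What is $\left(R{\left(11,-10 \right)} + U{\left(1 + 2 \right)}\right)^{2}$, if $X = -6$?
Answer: $\frac{19088161}{16} \approx 1.193 \cdot 10^{6}$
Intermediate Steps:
$U{\left(K \right)} = \frac{-6 + K}{1 + K}$ ($U{\left(K \right)} = \frac{K - 6}{K + 1} = \frac{-6 + K}{1 + K}$)
$R{\left(H,S \right)} = -7 + H S^{2}$ ($R{\left(H,S \right)} = H S S - 7 = H S^{2} - 7 = -7 + H S^{2}$)
$\left(R{\left(11,-10 \right)} + U{\left(1 + 2 \right)}\right)^{2} = \left(\left(-7 + 11 \left(-10\right)^{2}\right) + \frac{-6 + \left(1 + 2\right)}{1 + \left(1 + 2\right)}\right)^{2} = \left(\left(-7 + 11 \cdot 100\right) + \frac{-6 + 3}{1 + 3}\right)^{2} = \left(\left(-7 + 1100\right) + \frac{1}{4} \left(-3\right)\right)^{2} = \left(1093 + \frac{1}{4} \left(-3\right)\right)^{2} = \left(1093 - \frac{3}{4}\right)^{2} = \left(\frac{4369}{4}\right)^{2} = \frac{19088161}{16}$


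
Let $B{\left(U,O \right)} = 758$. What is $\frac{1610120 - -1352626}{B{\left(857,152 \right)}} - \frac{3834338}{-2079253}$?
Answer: $\frac{3081602468471}{788036887} \approx 3910.5$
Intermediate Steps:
$\frac{1610120 - -1352626}{B{\left(857,152 \right)}} - \frac{3834338}{-2079253} = \frac{1610120 - -1352626}{758} - \frac{3834338}{-2079253} = \left(1610120 + 1352626\right) \frac{1}{758} - - \frac{3834338}{2079253} = 2962746 \cdot \frac{1}{758} + \frac{3834338}{2079253} = \frac{1481373}{379} + \frac{3834338}{2079253} = \frac{3081602468471}{788036887}$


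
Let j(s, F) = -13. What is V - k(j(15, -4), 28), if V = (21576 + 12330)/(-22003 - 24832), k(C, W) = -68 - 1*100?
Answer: 7834374/46835 ≈ 167.28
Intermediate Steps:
k(C, W) = -168 (k(C, W) = -68 - 100 = -168)
V = -33906/46835 (V = 33906/(-46835) = 33906*(-1/46835) = -33906/46835 ≈ -0.72395)
V - k(j(15, -4), 28) = -33906/46835 - 1*(-168) = -33906/46835 + 168 = 7834374/46835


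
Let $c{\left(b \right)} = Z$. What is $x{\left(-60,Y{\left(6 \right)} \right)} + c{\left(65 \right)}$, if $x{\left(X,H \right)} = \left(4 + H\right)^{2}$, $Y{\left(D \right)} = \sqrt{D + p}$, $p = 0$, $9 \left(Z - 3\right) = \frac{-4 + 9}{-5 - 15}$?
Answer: $\frac{899}{36} + 8 \sqrt{6} \approx 44.568$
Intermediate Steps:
$Z = \frac{107}{36}$ ($Z = 3 + \frac{\left(-4 + 9\right) \frac{1}{-5 - 15}}{9} = 3 + \frac{5 \frac{1}{-20}}{9} = 3 + \frac{5 \left(- \frac{1}{20}\right)}{9} = 3 + \frac{1}{9} \left(- \frac{1}{4}\right) = 3 - \frac{1}{36} = \frac{107}{36} \approx 2.9722$)
$c{\left(b \right)} = \frac{107}{36}$
$Y{\left(D \right)} = \sqrt{D}$ ($Y{\left(D \right)} = \sqrt{D + 0} = \sqrt{D}$)
$x{\left(-60,Y{\left(6 \right)} \right)} + c{\left(65 \right)} = \left(4 + \sqrt{6}\right)^{2} + \frac{107}{36} = \frac{107}{36} + \left(4 + \sqrt{6}\right)^{2}$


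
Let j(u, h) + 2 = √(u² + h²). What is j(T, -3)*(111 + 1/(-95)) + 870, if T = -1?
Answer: 61562/95 + 10544*√10/95 ≈ 999.00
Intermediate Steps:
j(u, h) = -2 + √(h² + u²) (j(u, h) = -2 + √(u² + h²) = -2 + √(h² + u²))
j(T, -3)*(111 + 1/(-95)) + 870 = (-2 + √((-3)² + (-1)²))*(111 + 1/(-95)) + 870 = (-2 + √(9 + 1))*(111 - 1/95) + 870 = (-2 + √10)*(10544/95) + 870 = (-21088/95 + 10544*√10/95) + 870 = 61562/95 + 10544*√10/95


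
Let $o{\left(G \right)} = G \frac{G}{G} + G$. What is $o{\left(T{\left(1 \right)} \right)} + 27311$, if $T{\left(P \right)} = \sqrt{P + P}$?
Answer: $27311 + 2 \sqrt{2} \approx 27314.0$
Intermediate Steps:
$T{\left(P \right)} = \sqrt{2} \sqrt{P}$ ($T{\left(P \right)} = \sqrt{2 P} = \sqrt{2} \sqrt{P}$)
$o{\left(G \right)} = 2 G$ ($o{\left(G \right)} = G 1 + G = G + G = 2 G$)
$o{\left(T{\left(1 \right)} \right)} + 27311 = 2 \sqrt{2} \sqrt{1} + 27311 = 2 \sqrt{2} \cdot 1 + 27311 = 2 \sqrt{2} + 27311 = 27311 + 2 \sqrt{2}$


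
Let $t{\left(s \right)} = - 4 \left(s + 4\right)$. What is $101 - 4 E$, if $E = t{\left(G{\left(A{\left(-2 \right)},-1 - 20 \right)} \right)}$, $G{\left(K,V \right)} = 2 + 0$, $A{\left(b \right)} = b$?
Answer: $197$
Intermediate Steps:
$G{\left(K,V \right)} = 2$
$t{\left(s \right)} = -16 - 4 s$ ($t{\left(s \right)} = - 4 \left(4 + s\right) = -16 - 4 s$)
$E = -24$ ($E = -16 - 8 = -24$)
$101 - 4 E = 101 - -96 = 101 + 96 = 197$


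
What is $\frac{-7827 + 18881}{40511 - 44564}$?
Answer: $- \frac{11054}{4053} \approx -2.7274$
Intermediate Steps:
$\frac{-7827 + 18881}{40511 - 44564} = \frac{11054}{-4053} = 11054 \left(- \frac{1}{4053}\right) = - \frac{11054}{4053}$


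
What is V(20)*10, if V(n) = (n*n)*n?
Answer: 80000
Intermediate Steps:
V(n) = n³ (V(n) = n²*n = n³)
V(20)*10 = 20³*10 = 8000*10 = 80000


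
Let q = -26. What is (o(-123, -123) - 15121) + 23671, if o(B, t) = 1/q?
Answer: 222299/26 ≈ 8550.0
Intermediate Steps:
o(B, t) = -1/26 (o(B, t) = 1/(-26) = -1/26)
(o(-123, -123) - 15121) + 23671 = (-1/26 - 15121) + 23671 = -393147/26 + 23671 = 222299/26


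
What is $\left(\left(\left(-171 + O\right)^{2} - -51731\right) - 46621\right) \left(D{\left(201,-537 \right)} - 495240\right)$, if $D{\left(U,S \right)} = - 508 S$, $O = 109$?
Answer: $-1991763576$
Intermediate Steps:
$\left(\left(\left(-171 + O\right)^{2} - -51731\right) - 46621\right) \left(D{\left(201,-537 \right)} - 495240\right) = \left(\left(\left(-171 + 109\right)^{2} - -51731\right) - 46621\right) \left(\left(-508\right) \left(-537\right) - 495240\right) = \left(\left(\left(-62\right)^{2} + 51731\right) - 46621\right) \left(272796 - 495240\right) = \left(\left(3844 + 51731\right) - 46621\right) \left(-222444\right) = \left(55575 - 46621\right) \left(-222444\right) = 8954 \left(-222444\right) = -1991763576$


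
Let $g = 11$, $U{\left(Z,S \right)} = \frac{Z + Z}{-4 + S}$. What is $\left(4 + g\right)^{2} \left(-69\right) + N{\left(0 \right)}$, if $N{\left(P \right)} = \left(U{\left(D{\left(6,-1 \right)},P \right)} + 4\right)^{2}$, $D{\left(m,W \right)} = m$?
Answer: $-15524$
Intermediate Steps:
$U{\left(Z,S \right)} = \frac{2 Z}{-4 + S}$
$N{\left(P \right)} = \left(4 + \frac{12}{-4 + P}\right)^{2}$ ($N{\left(P \right)} = \left(2 \cdot 6 \frac{1}{-4 + P} + 4\right)^{2} = \left(\frac{12}{-4 + P} + 4\right)^{2} = \left(4 + \frac{12}{-4 + P}\right)^{2}$)
$\left(4 + g\right)^{2} \left(-69\right) + N{\left(0 \right)} = \left(4 + 11\right)^{2} \left(-69\right) + \frac{16 \left(-1 + 0\right)^{2}}{\left(-4 + 0\right)^{2}} = 15^{2} \left(-69\right) + \frac{16 \left(-1\right)^{2}}{16} = 225 \left(-69\right) + 16 \cdot 1 \cdot \frac{1}{16} = -15525 + 1 = -15524$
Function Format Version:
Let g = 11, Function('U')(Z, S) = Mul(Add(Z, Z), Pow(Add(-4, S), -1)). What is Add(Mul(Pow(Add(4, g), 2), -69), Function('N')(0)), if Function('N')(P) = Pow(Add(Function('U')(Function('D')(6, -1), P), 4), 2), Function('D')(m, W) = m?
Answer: -15524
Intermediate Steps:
Function('U')(Z, S) = Mul(2, Z, Pow(Add(-4, S), -1)) (Function('U')(Z, S) = Mul(Mul(2, Z), Pow(Add(-4, S), -1)) = Mul(2, Z, Pow(Add(-4, S), -1)))
Function('N')(P) = Pow(Add(4, Mul(12, Pow(Add(-4, P), -1))), 2) (Function('N')(P) = Pow(Add(Mul(2, 6, Pow(Add(-4, P), -1)), 4), 2) = Pow(Add(Mul(12, Pow(Add(-4, P), -1)), 4), 2) = Pow(Add(4, Mul(12, Pow(Add(-4, P), -1))), 2))
Add(Mul(Pow(Add(4, g), 2), -69), Function('N')(0)) = Add(Mul(Pow(Add(4, 11), 2), -69), Mul(16, Pow(Add(-1, 0), 2), Pow(Add(-4, 0), -2))) = Add(Mul(Pow(15, 2), -69), Mul(16, Pow(-1, 2), Pow(-4, -2))) = Add(Mul(225, -69), Mul(16, 1, Rational(1, 16))) = Add(-15525, 1) = -15524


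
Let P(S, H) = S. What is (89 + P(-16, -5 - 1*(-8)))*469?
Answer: 34237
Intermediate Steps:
(89 + P(-16, -5 - 1*(-8)))*469 = (89 - 16)*469 = 73*469 = 34237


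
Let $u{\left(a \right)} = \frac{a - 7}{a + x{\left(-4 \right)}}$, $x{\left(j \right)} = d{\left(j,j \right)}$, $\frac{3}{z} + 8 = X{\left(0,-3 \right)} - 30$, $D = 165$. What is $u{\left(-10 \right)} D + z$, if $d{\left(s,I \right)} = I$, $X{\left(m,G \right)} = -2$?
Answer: $\frac{56079}{280} \approx 200.28$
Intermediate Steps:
$z = - \frac{3}{40}$ ($z = \frac{3}{-8 - 32} = \frac{3}{-40} = 3 \left(- \frac{1}{40}\right) = - \frac{3}{40} \approx -0.075$)
$x{\left(j \right)} = j$
$u{\left(a \right)} = \frac{-7 + a}{-4 + a}$ ($u{\left(a \right)} = \frac{a - 7}{a - 4} = \frac{-7 + a}{-4 + a}$)
$u{\left(-10 \right)} D + z = \frac{-7 - 10}{-4 - 10} \cdot 165 - \frac{3}{40} = \frac{1}{-14} \left(-17\right) 165 - \frac{3}{40} = \left(- \frac{1}{14}\right) \left(-17\right) 165 - \frac{3}{40} = \frac{17}{14} \cdot 165 - \frac{3}{40} = \frac{2805}{14} - \frac{3}{40} = \frac{56079}{280}$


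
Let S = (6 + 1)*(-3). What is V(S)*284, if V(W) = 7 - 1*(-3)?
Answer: 2840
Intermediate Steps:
S = -21 (S = 7*(-3) = -21)
V(W) = 10 (V(W) = 7 + 3 = 10)
V(S)*284 = 10*284 = 2840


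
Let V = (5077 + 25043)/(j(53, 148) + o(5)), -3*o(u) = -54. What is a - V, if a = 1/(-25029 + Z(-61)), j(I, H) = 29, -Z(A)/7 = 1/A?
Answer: -45986074307/71757814 ≈ -640.85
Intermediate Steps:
Z(A) = -7/A
o(u) = 18 (o(u) = -⅓*(-54) = 18)
a = -61/1526762 (a = 1/(-25029 - 7/(-61)) = 1/(-25029 - 7*(-1/61)) = 1/(-25029 + 7/61) = 1/(-1526762/61) = -61/1526762 ≈ -3.9954e-5)
V = 30120/47 (V = (5077 + 25043)/(29 + 18) = 30120/47 ≈ 640.85)
a - V = -61/1526762 - 1*30120/47 = -61/1526762 - 30120/47 = -45986074307/71757814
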